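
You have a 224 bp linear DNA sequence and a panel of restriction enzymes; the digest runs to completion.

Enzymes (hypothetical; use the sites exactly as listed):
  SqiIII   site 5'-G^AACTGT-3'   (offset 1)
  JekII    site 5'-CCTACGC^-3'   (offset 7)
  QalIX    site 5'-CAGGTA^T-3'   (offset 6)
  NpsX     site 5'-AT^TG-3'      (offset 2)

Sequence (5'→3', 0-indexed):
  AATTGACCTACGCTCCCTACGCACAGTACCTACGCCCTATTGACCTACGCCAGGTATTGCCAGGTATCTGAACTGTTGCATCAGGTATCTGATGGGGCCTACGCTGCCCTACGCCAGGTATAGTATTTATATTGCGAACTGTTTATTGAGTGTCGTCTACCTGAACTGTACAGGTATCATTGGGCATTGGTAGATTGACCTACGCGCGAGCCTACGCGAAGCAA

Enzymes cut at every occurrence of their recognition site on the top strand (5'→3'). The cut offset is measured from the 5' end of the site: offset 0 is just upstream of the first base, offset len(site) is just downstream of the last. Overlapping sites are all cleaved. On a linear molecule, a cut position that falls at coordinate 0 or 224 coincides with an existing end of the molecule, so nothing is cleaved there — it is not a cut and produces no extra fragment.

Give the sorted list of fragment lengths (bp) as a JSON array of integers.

Scan for sites:
  SqiIII (GAACTGT, off=1): starts [69, 135, 162] → cuts [70, 136, 163]
  JekII (CCTACGC, off=7): starts [6, 15, 28, 43, 97, 107, 198, 210] → cuts [13, 22, 35, 50, 104, 114, 205, 217]
  QalIX (CAGGTAT, off=6): starts [50, 60, 81, 114, 170] → cuts [56, 66, 87, 120, 176]
  NpsX (ATTG, off=2): starts [1, 38, 55, 130, 144, 178, 185, 193] → cuts [3, 40, 57, 132, 146, 180, 187, 195]

Pooled cuts: [3, 13, 22, 35, 40, 50, 56, 57, 66, 70, 87, 104, 114, 120, 132, 136, 146, 163, 176, 180, 187, 195, 205, 217]

Fragment lengths:
  [0,3): 3 bp
  [3,13): 10 bp
  [13,22): 9 bp
  [22,35): 13 bp
  [35,40): 5 bp
  [40,50): 10 bp
  [50,56): 6 bp
  [56,57): 1 bp
  [57,66): 9 bp
  [66,70): 4 bp
  [70,87): 17 bp
  [87,104): 17 bp
  [104,114): 10 bp
  [114,120): 6 bp
  [120,132): 12 bp
  [132,136): 4 bp
  [136,146): 10 bp
  [146,163): 17 bp
  [163,176): 13 bp
  [176,180): 4 bp
  [180,187): 7 bp
  [187,195): 8 bp
  [195,205): 10 bp
  [205,217): 12 bp
  [217,224): 7 bp

[1,3,4,4,4,5,6,6,7,7,8,9,9,10,10,10,10,10,12,12,13,13,17,17,17]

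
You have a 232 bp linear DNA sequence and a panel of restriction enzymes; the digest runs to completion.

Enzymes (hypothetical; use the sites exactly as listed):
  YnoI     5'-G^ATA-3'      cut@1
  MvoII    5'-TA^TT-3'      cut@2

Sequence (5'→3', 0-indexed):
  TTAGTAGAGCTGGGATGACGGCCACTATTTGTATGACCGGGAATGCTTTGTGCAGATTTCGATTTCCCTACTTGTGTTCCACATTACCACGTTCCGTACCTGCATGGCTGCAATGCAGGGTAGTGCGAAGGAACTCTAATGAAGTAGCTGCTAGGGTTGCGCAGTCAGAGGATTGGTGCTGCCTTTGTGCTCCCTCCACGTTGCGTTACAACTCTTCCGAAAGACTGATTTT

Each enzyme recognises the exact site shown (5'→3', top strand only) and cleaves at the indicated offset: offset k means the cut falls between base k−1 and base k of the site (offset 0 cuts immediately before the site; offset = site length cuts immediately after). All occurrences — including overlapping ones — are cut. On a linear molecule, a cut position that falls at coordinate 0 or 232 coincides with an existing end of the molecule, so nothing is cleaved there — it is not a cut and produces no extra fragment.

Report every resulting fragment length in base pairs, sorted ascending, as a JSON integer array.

[27,205]

Site scan:
  YnoI (GATA, off=1): no sites
  MvoII (TATT, off=2): starts [25] → cuts [27]

All cut coordinates (distinct, sorted): [27]

Fragments:
  [0,27): 27 bp
  [27,232): 205 bp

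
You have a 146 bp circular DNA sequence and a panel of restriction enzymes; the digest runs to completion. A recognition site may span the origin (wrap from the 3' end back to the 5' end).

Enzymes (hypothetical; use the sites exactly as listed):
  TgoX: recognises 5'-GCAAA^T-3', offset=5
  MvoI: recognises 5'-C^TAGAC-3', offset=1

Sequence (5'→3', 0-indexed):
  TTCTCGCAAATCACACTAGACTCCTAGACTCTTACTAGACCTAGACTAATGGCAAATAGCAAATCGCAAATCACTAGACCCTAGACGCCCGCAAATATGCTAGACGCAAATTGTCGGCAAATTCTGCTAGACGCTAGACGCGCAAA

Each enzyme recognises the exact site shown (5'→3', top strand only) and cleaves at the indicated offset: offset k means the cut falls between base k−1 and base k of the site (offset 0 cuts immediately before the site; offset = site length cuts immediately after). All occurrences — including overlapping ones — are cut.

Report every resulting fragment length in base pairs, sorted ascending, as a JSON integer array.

Scan for sites:
  TgoX (GCAAAT, off=5): starts [5, 51, 58, 65, 90, 105, 116, 141] → cuts [0, 10, 56, 63, 70, 95, 110, 121]
  MvoI (CTAGAC, off=1): starts [15, 23, 34, 40, 73, 80, 99, 126, 133] → cuts [16, 24, 35, 41, 74, 81, 100, 127, 134]

Pooled cuts: [0, 10, 16, 24, 35, 41, 56, 63, 70, 74, 81, 95, 100, 110, 121, 127, 134]

Fragments:
  0→10: 10 bp
  10→16: 6 bp
  16→24: 8 bp
  24→35: 11 bp
  35→41: 6 bp
  41→56: 15 bp
  56→63: 7 bp
  63→70: 7 bp
  70→74: 4 bp
  74→81: 7 bp
  81→95: 14 bp
  95→100: 5 bp
  100→110: 10 bp
  110→121: 11 bp
  121→127: 6 bp
  127→134: 7 bp
  134→0 (wrap): 146-134+0 = 12 bp

[4,5,6,6,6,7,7,7,7,8,10,10,11,11,12,14,15]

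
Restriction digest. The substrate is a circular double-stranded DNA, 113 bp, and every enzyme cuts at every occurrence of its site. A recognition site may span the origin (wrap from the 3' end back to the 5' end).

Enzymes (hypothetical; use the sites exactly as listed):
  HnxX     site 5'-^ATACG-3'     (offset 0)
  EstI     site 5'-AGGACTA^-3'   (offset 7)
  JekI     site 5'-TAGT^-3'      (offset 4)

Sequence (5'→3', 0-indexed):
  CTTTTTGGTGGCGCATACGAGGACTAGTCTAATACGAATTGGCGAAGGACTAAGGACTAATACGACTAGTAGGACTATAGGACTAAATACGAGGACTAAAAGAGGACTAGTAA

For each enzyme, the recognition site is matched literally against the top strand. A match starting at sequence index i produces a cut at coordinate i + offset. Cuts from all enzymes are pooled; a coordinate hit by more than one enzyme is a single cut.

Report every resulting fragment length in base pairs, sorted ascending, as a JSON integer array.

[1,2,2,3,7,7,8,11,11,12,12,16,21]

Per-enzyme occurrences:
  HnxX ATACG/0: at [14, 31, 59, 86] ⇒ [14, 31, 59, 86]
  EstI AGGACTA/7: at [19, 45, 52, 70, 78, 91, 102] ⇒ [26, 52, 59, 77, 85, 98, 109]
  JekI TAGT/4: at [24, 66, 107] ⇒ [28, 70, 111]

All cut coordinates (distinct, sorted): [14, 26, 28, 31, 52, 59, 70, 77, 85, 86, 98, 109, 111]

Fragments:
  14→26: 12 bp
  26→28: 2 bp
  28→31: 3 bp
  31→52: 21 bp
  52→59: 7 bp
  59→70: 11 bp
  70→77: 7 bp
  77→85: 8 bp
  85→86: 1 bp
  86→98: 12 bp
  98→109: 11 bp
  109→111: 2 bp
  111→14 (wrap): 113-111+14 = 16 bp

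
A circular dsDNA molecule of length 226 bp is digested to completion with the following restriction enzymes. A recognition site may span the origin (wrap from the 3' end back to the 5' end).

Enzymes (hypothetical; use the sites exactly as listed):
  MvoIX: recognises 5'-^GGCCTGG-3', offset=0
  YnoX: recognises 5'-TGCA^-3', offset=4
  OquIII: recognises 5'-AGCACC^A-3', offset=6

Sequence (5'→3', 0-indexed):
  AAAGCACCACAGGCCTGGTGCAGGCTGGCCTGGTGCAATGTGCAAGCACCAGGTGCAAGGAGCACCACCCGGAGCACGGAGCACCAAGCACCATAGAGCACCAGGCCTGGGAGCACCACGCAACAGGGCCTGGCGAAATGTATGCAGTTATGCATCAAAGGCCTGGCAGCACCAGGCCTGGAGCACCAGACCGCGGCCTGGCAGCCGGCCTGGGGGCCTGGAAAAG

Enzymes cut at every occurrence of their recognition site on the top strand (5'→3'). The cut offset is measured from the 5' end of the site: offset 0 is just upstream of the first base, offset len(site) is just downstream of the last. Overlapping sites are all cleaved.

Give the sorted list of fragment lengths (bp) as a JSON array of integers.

[1,1,3,4,5,6,7,7,7,7,8,8,9,9,10,11,11,12,13,14,14,19,20,20]

Scan for sites:
  MvoIX GGCCTGG/0: at [11, 26, 103, 126, 159, 174, 194, 206, 214] ⇒ [11, 26, 103, 126, 159, 174, 194, 206, 214]
  YnoX TGCA/4: at [18, 33, 40, 53, 142, 150] ⇒ [22, 37, 44, 57, 146, 154]
  OquIII AGCACCA/6: at [2, 44, 60, 79, 86, 96, 111, 167, 181] ⇒ [8, 50, 66, 85, 92, 102, 117, 173, 187]

All cut coordinates (distinct, sorted): [8, 11, 22, 26, 37, 44, 50, 57, 66, 85, 92, 102, 103, 117, 126, 146, 154, 159, 173, 174, 187, 194, 206, 214]

Fragment lengths:
  8→11: 3 bp
  11→22: 11 bp
  22→26: 4 bp
  26→37: 11 bp
  37→44: 7 bp
  44→50: 6 bp
  50→57: 7 bp
  57→66: 9 bp
  66→85: 19 bp
  85→92: 7 bp
  92→102: 10 bp
  102→103: 1 bp
  103→117: 14 bp
  117→126: 9 bp
  126→146: 20 bp
  146→154: 8 bp
  154→159: 5 bp
  159→173: 14 bp
  173→174: 1 bp
  174→187: 13 bp
  187→194: 7 bp
  194→206: 12 bp
  206→214: 8 bp
  214→8 (wrap): 226-214+8 = 20 bp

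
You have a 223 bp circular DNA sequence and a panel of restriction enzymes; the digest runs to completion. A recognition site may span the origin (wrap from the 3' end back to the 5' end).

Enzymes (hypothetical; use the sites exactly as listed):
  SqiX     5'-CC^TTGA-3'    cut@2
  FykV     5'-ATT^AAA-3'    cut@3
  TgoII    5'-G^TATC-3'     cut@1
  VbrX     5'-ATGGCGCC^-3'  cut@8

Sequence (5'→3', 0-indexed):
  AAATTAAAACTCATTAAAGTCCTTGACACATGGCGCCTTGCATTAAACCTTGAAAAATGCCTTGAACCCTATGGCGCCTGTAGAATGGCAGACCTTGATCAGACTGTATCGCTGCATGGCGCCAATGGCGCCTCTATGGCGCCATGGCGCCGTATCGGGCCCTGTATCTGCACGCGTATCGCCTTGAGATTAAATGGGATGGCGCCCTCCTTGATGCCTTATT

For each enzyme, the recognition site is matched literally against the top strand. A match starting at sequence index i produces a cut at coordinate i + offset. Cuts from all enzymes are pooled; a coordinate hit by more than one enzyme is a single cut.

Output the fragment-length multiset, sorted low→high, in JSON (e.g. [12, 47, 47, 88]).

Scan for sites:
  SqiX (CCTTGA, off=2): starts [20, 47, 59, 92, 181, 208] → cuts [22, 49, 61, 94, 183, 210]
  FykV (ATTAAA, off=3): starts [2, 12, 41, 188, 220] → cuts [0, 5, 15, 44, 191]
  TgoII (GTATC, off=1): starts [105, 151, 163, 175] → cuts [106, 152, 164, 176]
  VbrX (ATGGCGCC, off=8): starts [29, 70, 115, 124, 135, 143, 198] → cuts [37, 78, 123, 132, 143, 151, 206]

All cut coordinates (distinct, sorted): [0, 5, 15, 22, 37, 44, 49, 61, 78, 94, 106, 123, 132, 143, 151, 152, 164, 176, 183, 191, 206, 210]

Fragment lengths:
  0→5: 5 bp
  5→15: 10 bp
  15→22: 7 bp
  22→37: 15 bp
  37→44: 7 bp
  44→49: 5 bp
  49→61: 12 bp
  61→78: 17 bp
  78→94: 16 bp
  94→106: 12 bp
  106→123: 17 bp
  123→132: 9 bp
  132→143: 11 bp
  143→151: 8 bp
  151→152: 1 bp
  152→164: 12 bp
  164→176: 12 bp
  176→183: 7 bp
  183→191: 8 bp
  191→206: 15 bp
  206→210: 4 bp
  210→0 (wrap): 223-210+0 = 13 bp

[1,4,5,5,7,7,7,8,8,9,10,11,12,12,12,12,13,15,15,16,17,17]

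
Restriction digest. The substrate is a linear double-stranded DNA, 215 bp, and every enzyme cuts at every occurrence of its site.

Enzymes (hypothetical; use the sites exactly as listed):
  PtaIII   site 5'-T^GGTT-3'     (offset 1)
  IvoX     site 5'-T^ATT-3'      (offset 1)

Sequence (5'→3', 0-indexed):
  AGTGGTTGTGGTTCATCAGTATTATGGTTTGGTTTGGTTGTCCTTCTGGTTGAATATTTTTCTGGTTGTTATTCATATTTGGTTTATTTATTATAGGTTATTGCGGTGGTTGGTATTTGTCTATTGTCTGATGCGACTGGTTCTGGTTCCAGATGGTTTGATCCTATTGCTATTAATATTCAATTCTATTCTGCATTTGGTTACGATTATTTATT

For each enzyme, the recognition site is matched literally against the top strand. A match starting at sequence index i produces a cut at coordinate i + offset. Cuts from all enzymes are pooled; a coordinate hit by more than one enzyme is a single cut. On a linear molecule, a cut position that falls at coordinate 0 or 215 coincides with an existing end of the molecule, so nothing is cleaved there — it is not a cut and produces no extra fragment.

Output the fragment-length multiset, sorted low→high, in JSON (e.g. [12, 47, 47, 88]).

[3,3,4,4,4,5,5,5,5,6,6,6,6,6,7,7,8,8,8,8,10,10,10,10,11,11,11,12,16]

Scan for sites:
  PtaIII (TGGTT, off=1): starts [2, 8, 24, 29, 34, 46, 62, 79, 106, 137, 143, 153, 197] → cuts [3, 9, 25, 30, 35, 47, 63, 80, 107, 138, 144, 154, 198]
  IvoX (TATT, off=1): starts [19, 54, 69, 75, 84, 88, 98, 113, 121, 164, 170, 176, 186, 207, 211] → cuts [20, 55, 70, 76, 85, 89, 99, 114, 122, 165, 171, 177, 187, 208, 212]

All cut coordinates (distinct, sorted): [3, 9, 20, 25, 30, 35, 47, 55, 63, 70, 76, 80, 85, 89, 99, 107, 114, 122, 138, 144, 154, 165, 171, 177, 187, 198, 208, 212]

Fragment lengths:
  [0,3): 3 bp
  [3,9): 6 bp
  [9,20): 11 bp
  [20,25): 5 bp
  [25,30): 5 bp
  [30,35): 5 bp
  [35,47): 12 bp
  [47,55): 8 bp
  [55,63): 8 bp
  [63,70): 7 bp
  [70,76): 6 bp
  [76,80): 4 bp
  [80,85): 5 bp
  [85,89): 4 bp
  [89,99): 10 bp
  [99,107): 8 bp
  [107,114): 7 bp
  [114,122): 8 bp
  [122,138): 16 bp
  [138,144): 6 bp
  [144,154): 10 bp
  [154,165): 11 bp
  [165,171): 6 bp
  [171,177): 6 bp
  [177,187): 10 bp
  [187,198): 11 bp
  [198,208): 10 bp
  [208,212): 4 bp
  [212,215): 3 bp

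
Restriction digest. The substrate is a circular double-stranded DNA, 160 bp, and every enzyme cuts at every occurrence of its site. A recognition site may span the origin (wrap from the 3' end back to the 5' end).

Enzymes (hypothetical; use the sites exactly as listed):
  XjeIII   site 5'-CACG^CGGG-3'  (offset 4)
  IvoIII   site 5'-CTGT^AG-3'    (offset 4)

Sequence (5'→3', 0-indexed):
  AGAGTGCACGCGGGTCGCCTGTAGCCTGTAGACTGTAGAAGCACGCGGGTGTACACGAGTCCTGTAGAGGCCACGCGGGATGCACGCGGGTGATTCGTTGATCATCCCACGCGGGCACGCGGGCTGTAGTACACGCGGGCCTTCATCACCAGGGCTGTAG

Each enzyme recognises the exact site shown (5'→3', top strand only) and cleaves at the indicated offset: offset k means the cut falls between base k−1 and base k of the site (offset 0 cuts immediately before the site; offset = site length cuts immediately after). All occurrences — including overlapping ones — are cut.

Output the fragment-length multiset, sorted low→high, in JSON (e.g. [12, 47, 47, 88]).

Per-enzyme occurrences:
  XjeIII (CACGCGGG, off=4): starts [6, 41, 71, 82, 107, 115, 131] → cuts [10, 45, 75, 86, 111, 119, 135]
  IvoIII (CTGTAG, off=4): starts [18, 25, 32, 61, 123, 154] → cuts [22, 29, 36, 65, 127, 158]

All cut coordinates (distinct, sorted): [10, 22, 29, 36, 45, 65, 75, 86, 111, 119, 127, 135, 158]

Fragment lengths:
  10→22: 12 bp
  22→29: 7 bp
  29→36: 7 bp
  36→45: 9 bp
  45→65: 20 bp
  65→75: 10 bp
  75→86: 11 bp
  86→111: 25 bp
  111→119: 8 bp
  119→127: 8 bp
  127→135: 8 bp
  135→158: 23 bp
  158→10 (wrap): 160-158+10 = 12 bp

[7,7,8,8,8,9,10,11,12,12,20,23,25]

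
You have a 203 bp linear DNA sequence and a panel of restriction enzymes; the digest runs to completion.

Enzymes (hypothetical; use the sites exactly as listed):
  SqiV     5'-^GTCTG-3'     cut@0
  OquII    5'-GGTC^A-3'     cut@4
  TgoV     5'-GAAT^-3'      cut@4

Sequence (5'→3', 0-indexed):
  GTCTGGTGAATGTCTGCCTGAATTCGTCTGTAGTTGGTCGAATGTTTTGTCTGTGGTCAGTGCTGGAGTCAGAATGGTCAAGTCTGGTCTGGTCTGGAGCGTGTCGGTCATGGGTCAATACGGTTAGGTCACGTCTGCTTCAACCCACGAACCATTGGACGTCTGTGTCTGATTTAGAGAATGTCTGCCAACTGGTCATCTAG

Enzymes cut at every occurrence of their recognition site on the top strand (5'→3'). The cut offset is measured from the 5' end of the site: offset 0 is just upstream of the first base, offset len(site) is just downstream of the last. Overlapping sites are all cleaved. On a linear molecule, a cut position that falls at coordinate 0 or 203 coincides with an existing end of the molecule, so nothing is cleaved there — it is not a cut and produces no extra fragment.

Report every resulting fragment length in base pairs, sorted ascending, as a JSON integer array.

Scan for sites:
  SqiV GTCTG/0: at [0, 11, 25, 48, 81, 86, 91, 132, 160, 166, 182] ⇒ [11, 25, 48, 81, 86, 91, 132, 160, 166, 182] (position 0 is a terminus of the linear molecule — no cut)
  OquII GGTCA/4: at [54, 75, 105, 112, 126, 193] ⇒ [58, 79, 109, 116, 130, 197]
  TgoV GAAT/4: at [7, 19, 39, 71, 178] ⇒ [11, 23, 43, 75, 182]

Pooled cuts: [11, 23, 25, 43, 48, 58, 75, 79, 81, 86, 91, 109, 116, 130, 132, 160, 166, 182, 197]

Fragments:
  [0,11): 11 bp
  [11,23): 12 bp
  [23,25): 2 bp
  [25,43): 18 bp
  [43,48): 5 bp
  [48,58): 10 bp
  [58,75): 17 bp
  [75,79): 4 bp
  [79,81): 2 bp
  [81,86): 5 bp
  [86,91): 5 bp
  [91,109): 18 bp
  [109,116): 7 bp
  [116,130): 14 bp
  [130,132): 2 bp
  [132,160): 28 bp
  [160,166): 6 bp
  [166,182): 16 bp
  [182,197): 15 bp
  [197,203): 6 bp

[2,2,2,4,5,5,5,6,6,7,10,11,12,14,15,16,17,18,18,28]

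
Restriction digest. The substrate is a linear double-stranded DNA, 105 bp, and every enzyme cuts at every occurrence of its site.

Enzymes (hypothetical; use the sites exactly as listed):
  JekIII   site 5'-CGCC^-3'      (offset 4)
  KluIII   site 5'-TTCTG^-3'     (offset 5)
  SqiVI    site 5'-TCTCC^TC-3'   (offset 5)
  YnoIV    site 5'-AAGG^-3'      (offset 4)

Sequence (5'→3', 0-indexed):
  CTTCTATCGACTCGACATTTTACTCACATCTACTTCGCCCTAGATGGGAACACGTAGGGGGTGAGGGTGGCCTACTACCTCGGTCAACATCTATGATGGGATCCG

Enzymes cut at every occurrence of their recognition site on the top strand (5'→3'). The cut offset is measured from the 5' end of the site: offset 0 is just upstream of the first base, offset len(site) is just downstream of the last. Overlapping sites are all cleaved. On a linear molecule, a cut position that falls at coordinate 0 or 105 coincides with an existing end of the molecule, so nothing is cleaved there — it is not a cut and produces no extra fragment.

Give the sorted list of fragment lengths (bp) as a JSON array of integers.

Per-enzyme occurrences:
  JekIII (CGCC, off=4): starts [35] → cuts [39]
  KluIII (TTCTG, off=5): no sites
  SqiVI (TCTCCTC, off=5): no sites
  YnoIV (AAGG, off=4): no sites

Pooled cuts: [39]

Fragments:
  [0,39): 39 bp
  [39,105): 66 bp

[39,66]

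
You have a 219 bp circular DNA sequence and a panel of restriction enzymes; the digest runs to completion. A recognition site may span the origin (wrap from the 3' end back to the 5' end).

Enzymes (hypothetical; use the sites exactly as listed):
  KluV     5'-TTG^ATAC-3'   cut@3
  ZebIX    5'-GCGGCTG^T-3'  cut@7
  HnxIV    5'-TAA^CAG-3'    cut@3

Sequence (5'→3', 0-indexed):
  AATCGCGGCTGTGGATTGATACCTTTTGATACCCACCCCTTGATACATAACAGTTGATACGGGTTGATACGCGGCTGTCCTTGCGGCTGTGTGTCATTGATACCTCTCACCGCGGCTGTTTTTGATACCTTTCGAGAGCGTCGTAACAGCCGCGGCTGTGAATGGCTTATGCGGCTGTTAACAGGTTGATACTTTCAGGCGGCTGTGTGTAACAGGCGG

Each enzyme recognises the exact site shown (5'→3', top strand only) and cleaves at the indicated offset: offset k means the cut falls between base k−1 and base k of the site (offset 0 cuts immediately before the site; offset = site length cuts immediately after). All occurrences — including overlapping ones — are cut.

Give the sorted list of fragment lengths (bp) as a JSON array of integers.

[4,6,6,7,7,7,8,10,10,10,11,12,12,14,17,18,19,19,22]

Per-enzyme occurrences:
  KluV (TTGATAC, off=3): starts [15, 25, 39, 53, 63, 96, 121, 185] → cuts [18, 28, 42, 56, 66, 99, 124, 188]
  ZebIX (GCGGCTGT, off=7): starts [4, 70, 82, 111, 151, 170, 198] → cuts [11, 77, 89, 118, 158, 177, 205]
  HnxIV (TAACAG, off=3): starts [47, 143, 178, 209] → cuts [50, 146, 181, 212]

Pooled cuts: [11, 18, 28, 42, 50, 56, 66, 77, 89, 99, 118, 124, 146, 158, 177, 181, 188, 205, 212]

Fragments:
  11→18: 7 bp
  18→28: 10 bp
  28→42: 14 bp
  42→50: 8 bp
  50→56: 6 bp
  56→66: 10 bp
  66→77: 11 bp
  77→89: 12 bp
  89→99: 10 bp
  99→118: 19 bp
  118→124: 6 bp
  124→146: 22 bp
  146→158: 12 bp
  158→177: 19 bp
  177→181: 4 bp
  181→188: 7 bp
  188→205: 17 bp
  205→212: 7 bp
  212→11 (wrap): 219-212+11 = 18 bp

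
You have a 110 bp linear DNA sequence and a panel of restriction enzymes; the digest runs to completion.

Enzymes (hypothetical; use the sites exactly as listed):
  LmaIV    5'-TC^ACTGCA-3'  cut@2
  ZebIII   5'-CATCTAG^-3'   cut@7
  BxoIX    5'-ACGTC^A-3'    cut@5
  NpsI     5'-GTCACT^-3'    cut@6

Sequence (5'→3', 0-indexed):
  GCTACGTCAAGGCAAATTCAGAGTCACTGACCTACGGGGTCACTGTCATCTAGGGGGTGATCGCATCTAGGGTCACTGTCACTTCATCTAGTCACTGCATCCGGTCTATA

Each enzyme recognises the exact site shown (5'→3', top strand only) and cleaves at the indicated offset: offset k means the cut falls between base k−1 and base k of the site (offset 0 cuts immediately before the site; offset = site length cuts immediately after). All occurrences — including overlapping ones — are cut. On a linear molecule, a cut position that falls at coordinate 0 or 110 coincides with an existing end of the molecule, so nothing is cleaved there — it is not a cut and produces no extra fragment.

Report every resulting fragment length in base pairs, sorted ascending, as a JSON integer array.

[2,3,6,7,8,8,9,14,16,17,20]

Site scan:
  LmaIV (TCACTGCA, off=2): starts [91] → cuts [93]
  ZebIII (CATCTAG, off=7): starts [46, 63, 84] → cuts [53, 70, 91]
  BxoIX (ACGTCA, off=5): starts [3] → cuts [8]
  NpsI (GTCACT, off=6): starts [22, 38, 71, 77, 90] → cuts [28, 44, 77, 83, 96]

Pooled cuts: [8, 28, 44, 53, 70, 77, 83, 91, 93, 96]

Fragment lengths:
  [0,8): 8 bp
  [8,28): 20 bp
  [28,44): 16 bp
  [44,53): 9 bp
  [53,70): 17 bp
  [70,77): 7 bp
  [77,83): 6 bp
  [83,91): 8 bp
  [91,93): 2 bp
  [93,96): 3 bp
  [96,110): 14 bp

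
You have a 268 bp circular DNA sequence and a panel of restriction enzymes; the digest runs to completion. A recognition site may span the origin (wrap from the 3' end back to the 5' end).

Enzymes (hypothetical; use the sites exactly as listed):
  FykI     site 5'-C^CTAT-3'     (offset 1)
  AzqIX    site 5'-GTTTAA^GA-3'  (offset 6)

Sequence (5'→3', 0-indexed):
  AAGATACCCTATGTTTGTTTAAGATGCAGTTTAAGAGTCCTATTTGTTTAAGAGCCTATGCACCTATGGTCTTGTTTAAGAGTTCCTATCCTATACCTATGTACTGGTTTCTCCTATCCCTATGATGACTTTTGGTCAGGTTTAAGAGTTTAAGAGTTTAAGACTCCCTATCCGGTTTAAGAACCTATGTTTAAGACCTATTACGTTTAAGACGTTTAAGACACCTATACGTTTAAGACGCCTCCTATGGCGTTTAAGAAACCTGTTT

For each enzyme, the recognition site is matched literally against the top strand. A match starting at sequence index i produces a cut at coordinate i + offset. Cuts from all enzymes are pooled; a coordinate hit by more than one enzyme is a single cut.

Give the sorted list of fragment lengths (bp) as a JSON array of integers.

[3,4,4,5,5,5,6,6,6,6,6,8,8,8,8,9,10,12,12,12,13,13,13,13,14,16,17,26]

Scan for sites:
  FykI CCTAT/1: at [7, 38, 54, 62, 84, 89, 95, 112, 118, 166, 183, 196, 223, 243] ⇒ [8, 39, 55, 63, 85, 90, 96, 113, 119, 167, 184, 197, 224, 244]
  AzqIX GTTTAAGA/6: at [16, 28, 45, 73, 139, 147, 155, 174, 188, 204, 213, 230, 251, 264] ⇒ [2, 22, 34, 51, 79, 145, 153, 161, 180, 194, 210, 219, 236, 257]

Pooled cuts: [2, 8, 22, 34, 39, 51, 55, 63, 79, 85, 90, 96, 113, 119, 145, 153, 161, 167, 180, 184, 194, 197, 210, 219, 224, 236, 244, 257]

Fragments:
  2→8: 6 bp
  8→22: 14 bp
  22→34: 12 bp
  34→39: 5 bp
  39→51: 12 bp
  51→55: 4 bp
  55→63: 8 bp
  63→79: 16 bp
  79→85: 6 bp
  85→90: 5 bp
  90→96: 6 bp
  96→113: 17 bp
  113→119: 6 bp
  119→145: 26 bp
  145→153: 8 bp
  153→161: 8 bp
  161→167: 6 bp
  167→180: 13 bp
  180→184: 4 bp
  184→194: 10 bp
  194→197: 3 bp
  197→210: 13 bp
  210→219: 9 bp
  219→224: 5 bp
  224→236: 12 bp
  236→244: 8 bp
  244→257: 13 bp
  257→2 (wrap): 268-257+2 = 13 bp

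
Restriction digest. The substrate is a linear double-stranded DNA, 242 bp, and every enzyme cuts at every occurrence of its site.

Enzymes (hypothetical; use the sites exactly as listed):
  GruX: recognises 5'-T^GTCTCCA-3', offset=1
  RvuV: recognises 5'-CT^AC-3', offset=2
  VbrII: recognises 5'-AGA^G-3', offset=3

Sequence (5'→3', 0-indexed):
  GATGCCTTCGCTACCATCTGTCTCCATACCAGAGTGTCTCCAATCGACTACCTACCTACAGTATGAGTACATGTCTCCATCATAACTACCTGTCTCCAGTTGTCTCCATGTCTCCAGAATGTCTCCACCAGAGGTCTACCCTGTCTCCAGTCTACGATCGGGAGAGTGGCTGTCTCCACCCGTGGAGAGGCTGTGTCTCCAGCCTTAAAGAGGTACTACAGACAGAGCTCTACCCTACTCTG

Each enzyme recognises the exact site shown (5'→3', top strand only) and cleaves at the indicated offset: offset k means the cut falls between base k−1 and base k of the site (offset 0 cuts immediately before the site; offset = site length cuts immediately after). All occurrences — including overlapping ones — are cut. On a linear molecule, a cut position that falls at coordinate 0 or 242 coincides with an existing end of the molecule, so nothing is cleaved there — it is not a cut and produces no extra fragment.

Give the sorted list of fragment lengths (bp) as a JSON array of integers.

Site scan:
  GruX TGTCTCCA/1: at [18, 34, 71, 90, 100, 108, 119, 141, 170, 193] ⇒ [19, 35, 72, 91, 101, 109, 120, 142, 171, 194]
  RvuV CTAC/2: at [10, 47, 51, 55, 85, 135, 151, 215, 229, 234] ⇒ [12, 49, 53, 57, 87, 137, 153, 217, 231, 236]
  VbrII AGAG/3: at [30, 129, 162, 185, 208, 223] ⇒ [33, 132, 165, 188, 211, 226]

All cut coordinates (distinct, sorted): [12, 19, 33, 35, 49, 53, 57, 72, 87, 91, 101, 109, 120, 132, 137, 142, 153, 165, 171, 188, 194, 211, 217, 226, 231, 236]

Fragments:
  [0,12): 12 bp
  [12,19): 7 bp
  [19,33): 14 bp
  [33,35): 2 bp
  [35,49): 14 bp
  [49,53): 4 bp
  [53,57): 4 bp
  [57,72): 15 bp
  [72,87): 15 bp
  [87,91): 4 bp
  [91,101): 10 bp
  [101,109): 8 bp
  [109,120): 11 bp
  [120,132): 12 bp
  [132,137): 5 bp
  [137,142): 5 bp
  [142,153): 11 bp
  [153,165): 12 bp
  [165,171): 6 bp
  [171,188): 17 bp
  [188,194): 6 bp
  [194,211): 17 bp
  [211,217): 6 bp
  [217,226): 9 bp
  [226,231): 5 bp
  [231,236): 5 bp
  [236,242): 6 bp

[2,4,4,4,5,5,5,5,6,6,6,6,7,8,9,10,11,11,12,12,12,14,14,15,15,17,17]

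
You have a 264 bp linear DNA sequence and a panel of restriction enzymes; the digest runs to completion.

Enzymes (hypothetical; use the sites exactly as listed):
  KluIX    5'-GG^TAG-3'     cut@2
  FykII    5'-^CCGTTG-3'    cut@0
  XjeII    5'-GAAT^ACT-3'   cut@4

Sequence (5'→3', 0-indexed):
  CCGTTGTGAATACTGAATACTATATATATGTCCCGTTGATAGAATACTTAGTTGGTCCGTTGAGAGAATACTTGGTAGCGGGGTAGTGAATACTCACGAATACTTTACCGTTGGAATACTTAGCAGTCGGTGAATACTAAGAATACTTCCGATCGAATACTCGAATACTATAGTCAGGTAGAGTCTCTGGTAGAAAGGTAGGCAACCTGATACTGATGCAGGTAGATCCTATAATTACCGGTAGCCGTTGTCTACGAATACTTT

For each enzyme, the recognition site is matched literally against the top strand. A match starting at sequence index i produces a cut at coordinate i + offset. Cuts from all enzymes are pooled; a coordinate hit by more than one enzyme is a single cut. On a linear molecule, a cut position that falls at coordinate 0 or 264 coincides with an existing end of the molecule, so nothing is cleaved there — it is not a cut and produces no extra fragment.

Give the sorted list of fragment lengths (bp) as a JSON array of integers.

Scan for sites:
  KluIX (GGTAG, off=2): starts [73, 81, 176, 188, 196, 220, 239] → cuts [75, 83, 178, 190, 198, 222, 241]
  FykII (CCGTTG, off=0): starts [0, 32, 56, 107, 244] → cuts [32, 56, 107, 244] (position 0 is a terminus of the linear molecule — no cut)
  XjeII (GAATACT, off=4): starts [7, 14, 41, 65, 87, 97, 113, 131, 140, 154, 162, 255] → cuts [11, 18, 45, 69, 91, 101, 117, 135, 144, 158, 166, 259]

All cut coordinates (distinct, sorted): [11, 18, 32, 45, 56, 69, 75, 83, 91, 101, 107, 117, 135, 144, 158, 166, 178, 190, 198, 222, 241, 244, 259]

Fragment lengths:
  [0,11): 11 bp
  [11,18): 7 bp
  [18,32): 14 bp
  [32,45): 13 bp
  [45,56): 11 bp
  [56,69): 13 bp
  [69,75): 6 bp
  [75,83): 8 bp
  [83,91): 8 bp
  [91,101): 10 bp
  [101,107): 6 bp
  [107,117): 10 bp
  [117,135): 18 bp
  [135,144): 9 bp
  [144,158): 14 bp
  [158,166): 8 bp
  [166,178): 12 bp
  [178,190): 12 bp
  [190,198): 8 bp
  [198,222): 24 bp
  [222,241): 19 bp
  [241,244): 3 bp
  [244,259): 15 bp
  [259,264): 5 bp

[3,5,6,6,7,8,8,8,8,9,10,10,11,11,12,12,13,13,14,14,15,18,19,24]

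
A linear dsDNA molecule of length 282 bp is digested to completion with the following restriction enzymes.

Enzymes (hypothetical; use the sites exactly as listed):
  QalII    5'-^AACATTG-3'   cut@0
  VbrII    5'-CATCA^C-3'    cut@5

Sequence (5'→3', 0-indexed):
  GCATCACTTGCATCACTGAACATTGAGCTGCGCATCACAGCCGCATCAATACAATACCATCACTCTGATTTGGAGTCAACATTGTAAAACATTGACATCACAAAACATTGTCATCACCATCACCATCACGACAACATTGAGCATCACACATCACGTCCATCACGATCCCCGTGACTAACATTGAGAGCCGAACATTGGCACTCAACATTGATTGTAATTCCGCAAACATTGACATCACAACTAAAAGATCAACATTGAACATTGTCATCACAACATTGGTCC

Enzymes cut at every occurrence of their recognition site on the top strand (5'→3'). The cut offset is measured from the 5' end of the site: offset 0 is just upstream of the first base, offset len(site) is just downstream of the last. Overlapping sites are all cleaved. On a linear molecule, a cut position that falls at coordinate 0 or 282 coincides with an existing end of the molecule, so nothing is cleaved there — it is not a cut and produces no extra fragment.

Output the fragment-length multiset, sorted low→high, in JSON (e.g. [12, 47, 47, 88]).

Site scan:
  QalII AACATTG/0: at [18, 77, 87, 103, 132, 176, 190, 203, 224, 250, 257, 271] ⇒ [18, 77, 87, 103, 132, 176, 190, 203, 224, 250, 257, 271]
  VbrII CATCAC/5: at [1, 10, 32, 57, 95, 111, 117, 123, 141, 148, 157, 232, 265] ⇒ [6, 15, 37, 62, 100, 116, 122, 128, 146, 153, 162, 237, 270]

All cut coordinates (distinct, sorted): [6, 15, 18, 37, 62, 77, 87, 100, 103, 116, 122, 128, 132, 146, 153, 162, 176, 190, 203, 224, 237, 250, 257, 270, 271]

Fragment lengths:
  [0,6): 6 bp
  [6,15): 9 bp
  [15,18): 3 bp
  [18,37): 19 bp
  [37,62): 25 bp
  [62,77): 15 bp
  [77,87): 10 bp
  [87,100): 13 bp
  [100,103): 3 bp
  [103,116): 13 bp
  [116,122): 6 bp
  [122,128): 6 bp
  [128,132): 4 bp
  [132,146): 14 bp
  [146,153): 7 bp
  [153,162): 9 bp
  [162,176): 14 bp
  [176,190): 14 bp
  [190,203): 13 bp
  [203,224): 21 bp
  [224,237): 13 bp
  [237,250): 13 bp
  [250,257): 7 bp
  [257,270): 13 bp
  [270,271): 1 bp
  [271,282): 11 bp

[1,3,3,4,6,6,6,7,7,9,9,10,11,13,13,13,13,13,13,14,14,14,15,19,21,25]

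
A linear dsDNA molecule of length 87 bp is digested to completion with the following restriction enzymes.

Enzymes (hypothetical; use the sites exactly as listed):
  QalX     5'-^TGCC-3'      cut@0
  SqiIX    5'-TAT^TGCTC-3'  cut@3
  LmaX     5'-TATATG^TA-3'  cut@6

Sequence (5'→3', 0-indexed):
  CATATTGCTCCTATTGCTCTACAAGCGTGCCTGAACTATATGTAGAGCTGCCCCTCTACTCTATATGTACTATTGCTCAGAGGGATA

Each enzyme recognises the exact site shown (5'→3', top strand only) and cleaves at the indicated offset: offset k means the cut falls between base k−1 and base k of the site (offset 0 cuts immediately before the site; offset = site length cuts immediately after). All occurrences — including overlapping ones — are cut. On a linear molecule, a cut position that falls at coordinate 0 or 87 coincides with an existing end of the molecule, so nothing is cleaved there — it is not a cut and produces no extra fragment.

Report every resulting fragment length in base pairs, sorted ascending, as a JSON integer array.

Per-enzyme occurrences:
  QalX TGCC/0: at [27, 48] ⇒ [27, 48]
  SqiIX TATTGCTC/3: at [2, 11, 70] ⇒ [5, 14, 73]
  LmaX TATATGTA/6: at [36, 61] ⇒ [42, 67]

All cut coordinates (distinct, sorted): [5, 14, 27, 42, 48, 67, 73]

Fragments:
  [0,5): 5 bp
  [5,14): 9 bp
  [14,27): 13 bp
  [27,42): 15 bp
  [42,48): 6 bp
  [48,67): 19 bp
  [67,73): 6 bp
  [73,87): 14 bp

[5,6,6,9,13,14,15,19]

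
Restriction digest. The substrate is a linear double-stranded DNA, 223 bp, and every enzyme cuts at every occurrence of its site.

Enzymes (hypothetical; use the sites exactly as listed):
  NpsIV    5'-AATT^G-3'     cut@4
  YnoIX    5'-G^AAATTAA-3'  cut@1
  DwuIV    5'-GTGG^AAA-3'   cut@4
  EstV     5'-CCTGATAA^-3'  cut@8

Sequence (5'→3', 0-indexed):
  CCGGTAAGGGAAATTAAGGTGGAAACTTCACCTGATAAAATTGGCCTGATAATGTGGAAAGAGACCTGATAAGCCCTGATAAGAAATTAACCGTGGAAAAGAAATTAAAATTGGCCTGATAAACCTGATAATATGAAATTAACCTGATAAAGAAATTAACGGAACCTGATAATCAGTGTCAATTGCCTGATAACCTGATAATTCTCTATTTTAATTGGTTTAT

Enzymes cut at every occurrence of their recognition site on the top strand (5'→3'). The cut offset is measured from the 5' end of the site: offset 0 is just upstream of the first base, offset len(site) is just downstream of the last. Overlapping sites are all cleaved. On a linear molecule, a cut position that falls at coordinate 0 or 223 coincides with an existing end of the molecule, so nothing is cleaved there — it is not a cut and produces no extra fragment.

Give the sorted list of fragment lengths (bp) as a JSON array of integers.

[1,2,4,4,5,5,7,8,9,9,10,10,10,10,11,12,12,13,15,15,15,16,20]

Site scan:
  NpsIV AATTG/4: at [38, 108, 180, 212] ⇒ [42, 112, 184, 216]
  YnoIX GAAATTAA/1: at [9, 82, 100, 134, 151] ⇒ [10, 83, 101, 135, 152]
  DwuIV GTGGAAA/4: at [18, 53, 92] ⇒ [22, 57, 96]
  EstV CCTGATAA/8: at [30, 44, 64, 74, 114, 123, 142, 164, 185, 193] ⇒ [38, 52, 72, 82, 122, 131, 150, 172, 193, 201]

Pooled cuts: [10, 22, 38, 42, 52, 57, 72, 82, 83, 96, 101, 112, 122, 131, 135, 150, 152, 172, 184, 193, 201, 216]

Fragment lengths:
  [0,10): 10 bp
  [10,22): 12 bp
  [22,38): 16 bp
  [38,42): 4 bp
  [42,52): 10 bp
  [52,57): 5 bp
  [57,72): 15 bp
  [72,82): 10 bp
  [82,83): 1 bp
  [83,96): 13 bp
  [96,101): 5 bp
  [101,112): 11 bp
  [112,122): 10 bp
  [122,131): 9 bp
  [131,135): 4 bp
  [135,150): 15 bp
  [150,152): 2 bp
  [152,172): 20 bp
  [172,184): 12 bp
  [184,193): 9 bp
  [193,201): 8 bp
  [201,216): 15 bp
  [216,223): 7 bp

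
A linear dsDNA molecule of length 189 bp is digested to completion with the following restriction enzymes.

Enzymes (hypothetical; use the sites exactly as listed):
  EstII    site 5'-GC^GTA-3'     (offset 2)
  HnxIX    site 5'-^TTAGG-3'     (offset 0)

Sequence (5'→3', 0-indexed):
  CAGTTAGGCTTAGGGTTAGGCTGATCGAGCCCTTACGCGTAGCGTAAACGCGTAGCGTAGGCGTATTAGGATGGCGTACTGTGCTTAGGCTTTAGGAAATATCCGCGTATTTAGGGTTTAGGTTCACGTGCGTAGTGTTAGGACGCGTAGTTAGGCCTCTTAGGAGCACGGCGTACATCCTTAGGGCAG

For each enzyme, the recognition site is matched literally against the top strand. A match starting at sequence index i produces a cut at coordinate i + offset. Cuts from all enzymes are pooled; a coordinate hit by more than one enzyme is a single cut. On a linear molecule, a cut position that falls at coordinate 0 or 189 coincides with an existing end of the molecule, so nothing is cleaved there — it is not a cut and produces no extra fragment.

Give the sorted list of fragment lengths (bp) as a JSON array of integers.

[3,3,4,4,5,5,6,6,6,6,7,7,8,8,9,9,9,9,10,13,14,15,23]

Per-enzyme occurrences:
  EstII (GCGTA, off=2): starts [36, 41, 49, 54, 60, 73, 104, 129, 144, 170] → cuts [38, 43, 51, 56, 62, 75, 106, 131, 146, 172]
  HnxIX (TTAGG, off=0): starts [3, 9, 15, 65, 84, 91, 110, 117, 137, 150, 159, 180] → cuts [3, 9, 15, 65, 84, 91, 110, 117, 137, 150, 159, 180]

All cut coordinates (distinct, sorted): [3, 9, 15, 38, 43, 51, 56, 62, 65, 75, 84, 91, 106, 110, 117, 131, 137, 146, 150, 159, 172, 180]

Fragment lengths:
  [0,3): 3 bp
  [3,9): 6 bp
  [9,15): 6 bp
  [15,38): 23 bp
  [38,43): 5 bp
  [43,51): 8 bp
  [51,56): 5 bp
  [56,62): 6 bp
  [62,65): 3 bp
  [65,75): 10 bp
  [75,84): 9 bp
  [84,91): 7 bp
  [91,106): 15 bp
  [106,110): 4 bp
  [110,117): 7 bp
  [117,131): 14 bp
  [131,137): 6 bp
  [137,146): 9 bp
  [146,150): 4 bp
  [150,159): 9 bp
  [159,172): 13 bp
  [172,180): 8 bp
  [180,189): 9 bp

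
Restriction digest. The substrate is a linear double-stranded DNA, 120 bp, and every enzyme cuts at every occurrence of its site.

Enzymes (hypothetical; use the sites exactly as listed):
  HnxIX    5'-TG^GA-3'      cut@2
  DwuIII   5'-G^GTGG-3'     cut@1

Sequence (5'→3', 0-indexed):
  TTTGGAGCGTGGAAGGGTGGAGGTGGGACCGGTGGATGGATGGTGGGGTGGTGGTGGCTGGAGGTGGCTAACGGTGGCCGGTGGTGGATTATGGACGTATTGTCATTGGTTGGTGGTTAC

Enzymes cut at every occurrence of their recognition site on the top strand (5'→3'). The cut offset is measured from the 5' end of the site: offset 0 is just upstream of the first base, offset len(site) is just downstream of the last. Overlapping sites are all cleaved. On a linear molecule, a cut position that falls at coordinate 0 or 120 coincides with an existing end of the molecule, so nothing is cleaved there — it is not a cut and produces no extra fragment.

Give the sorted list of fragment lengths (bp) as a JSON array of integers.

Site scan:
  HnxIX (TGGA, off=2): starts [2, 9, 17, 32, 36, 58, 84, 91] → cuts [4, 11, 19, 34, 38, 60, 86, 93]
  DwuIII (GGTGG, off=1): starts [15, 21, 30, 41, 46, 49, 52, 62, 72, 79, 82, 111] → cuts [16, 22, 31, 42, 47, 50, 53, 63, 73, 80, 83, 112]

Pooled cuts: [4, 11, 16, 19, 22, 31, 34, 38, 42, 47, 50, 53, 60, 63, 73, 80, 83, 86, 93, 112]

Fragment lengths:
  [0,4): 4 bp
  [4,11): 7 bp
  [11,16): 5 bp
  [16,19): 3 bp
  [19,22): 3 bp
  [22,31): 9 bp
  [31,34): 3 bp
  [34,38): 4 bp
  [38,42): 4 bp
  [42,47): 5 bp
  [47,50): 3 bp
  [50,53): 3 bp
  [53,60): 7 bp
  [60,63): 3 bp
  [63,73): 10 bp
  [73,80): 7 bp
  [80,83): 3 bp
  [83,86): 3 bp
  [86,93): 7 bp
  [93,112): 19 bp
  [112,120): 8 bp

[3,3,3,3,3,3,3,3,4,4,4,5,5,7,7,7,7,8,9,10,19]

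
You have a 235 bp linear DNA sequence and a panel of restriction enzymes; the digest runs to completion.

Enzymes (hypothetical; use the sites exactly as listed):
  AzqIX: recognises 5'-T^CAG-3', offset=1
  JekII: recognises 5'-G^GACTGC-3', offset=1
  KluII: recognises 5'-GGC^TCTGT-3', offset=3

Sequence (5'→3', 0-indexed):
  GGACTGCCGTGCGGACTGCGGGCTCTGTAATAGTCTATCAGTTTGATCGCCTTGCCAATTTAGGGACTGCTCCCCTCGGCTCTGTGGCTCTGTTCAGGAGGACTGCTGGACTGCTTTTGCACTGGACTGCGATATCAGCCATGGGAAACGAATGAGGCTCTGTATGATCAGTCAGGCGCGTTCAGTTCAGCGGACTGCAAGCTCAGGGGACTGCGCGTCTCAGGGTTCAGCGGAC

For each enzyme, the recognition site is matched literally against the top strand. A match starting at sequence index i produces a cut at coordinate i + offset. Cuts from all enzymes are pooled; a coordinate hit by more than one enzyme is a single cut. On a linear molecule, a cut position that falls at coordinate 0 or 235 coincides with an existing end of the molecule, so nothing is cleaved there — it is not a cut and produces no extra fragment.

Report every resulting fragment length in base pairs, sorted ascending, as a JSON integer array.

Scan for sites:
  AzqIX TCAG/1: at [37, 93, 134, 167, 171, 181, 186, 202, 219, 226] ⇒ [38, 94, 135, 168, 172, 182, 187, 203, 220, 227]
  JekII GGACTGC/1: at [0, 12, 63, 99, 107, 123, 191, 207] ⇒ [1, 13, 64, 100, 108, 124, 192, 208]
  KluII GGCTCTGT/3: at [20, 77, 85, 155] ⇒ [23, 80, 88, 158]

All cut coordinates (distinct, sorted): [1, 13, 23, 38, 64, 80, 88, 94, 100, 108, 124, 135, 158, 168, 172, 182, 187, 192, 203, 208, 220, 227]

Fragment lengths:
  [0,1): 1 bp
  [1,13): 12 bp
  [13,23): 10 bp
  [23,38): 15 bp
  [38,64): 26 bp
  [64,80): 16 bp
  [80,88): 8 bp
  [88,94): 6 bp
  [94,100): 6 bp
  [100,108): 8 bp
  [108,124): 16 bp
  [124,135): 11 bp
  [135,158): 23 bp
  [158,168): 10 bp
  [168,172): 4 bp
  [172,182): 10 bp
  [182,187): 5 bp
  [187,192): 5 bp
  [192,203): 11 bp
  [203,208): 5 bp
  [208,220): 12 bp
  [220,227): 7 bp
  [227,235): 8 bp

[1,4,5,5,5,6,6,7,8,8,8,10,10,10,11,11,12,12,15,16,16,23,26]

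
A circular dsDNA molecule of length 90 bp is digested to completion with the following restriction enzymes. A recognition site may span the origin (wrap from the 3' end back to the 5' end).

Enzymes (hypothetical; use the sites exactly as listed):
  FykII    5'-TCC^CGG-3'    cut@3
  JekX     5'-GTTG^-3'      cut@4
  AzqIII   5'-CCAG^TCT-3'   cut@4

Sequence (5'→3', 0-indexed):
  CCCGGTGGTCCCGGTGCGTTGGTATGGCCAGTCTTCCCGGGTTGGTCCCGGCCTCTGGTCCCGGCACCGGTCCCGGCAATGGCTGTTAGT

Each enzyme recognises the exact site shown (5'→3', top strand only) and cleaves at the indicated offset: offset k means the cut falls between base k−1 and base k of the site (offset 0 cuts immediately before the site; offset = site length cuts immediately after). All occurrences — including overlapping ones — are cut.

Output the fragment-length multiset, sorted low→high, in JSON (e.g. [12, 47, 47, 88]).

Per-enzyme occurrences:
  FykII (TCCCGG, off=3): starts [8, 34, 45, 58, 70, 89] → cuts [2, 11, 37, 48, 61, 73]
  JekX (GTTG, off=4): starts [17, 40] → cuts [21, 44]
  AzqIII (CCAGTCT, off=4): starts [27] → cuts [31]

Pooled cuts: [2, 11, 21, 31, 37, 44, 48, 61, 73]

Fragment lengths:
  2→11: 9 bp
  11→21: 10 bp
  21→31: 10 bp
  31→37: 6 bp
  37→44: 7 bp
  44→48: 4 bp
  48→61: 13 bp
  61→73: 12 bp
  73→2 (wrap): 90-73+2 = 19 bp

[4,6,7,9,10,10,12,13,19]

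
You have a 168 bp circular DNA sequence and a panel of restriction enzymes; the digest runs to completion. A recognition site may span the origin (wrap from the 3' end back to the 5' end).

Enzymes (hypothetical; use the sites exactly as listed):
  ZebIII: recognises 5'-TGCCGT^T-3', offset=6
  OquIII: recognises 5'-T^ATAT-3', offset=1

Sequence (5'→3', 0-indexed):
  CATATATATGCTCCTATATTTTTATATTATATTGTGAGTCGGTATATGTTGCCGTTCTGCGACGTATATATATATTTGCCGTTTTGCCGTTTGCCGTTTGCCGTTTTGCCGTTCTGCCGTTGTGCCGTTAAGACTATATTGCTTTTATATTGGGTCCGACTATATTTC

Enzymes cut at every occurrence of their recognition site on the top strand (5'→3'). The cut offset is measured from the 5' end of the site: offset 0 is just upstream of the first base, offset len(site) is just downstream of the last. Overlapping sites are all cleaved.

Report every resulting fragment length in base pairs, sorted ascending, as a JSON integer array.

Scan for sites:
  ZebIII TGCCGTT/6: at [49, 76, 84, 91, 98, 106, 114, 122] ⇒ [55, 82, 90, 97, 104, 112, 120, 128]
  OquIII TATAT/1: at [2, 4, 14, 22, 27, 42, 64, 66, 68, 70, 134, 145, 160] ⇒ [3, 5, 15, 23, 28, 43, 65, 67, 69, 71, 135, 146, 161]

All cut coordinates (distinct, sorted): [3, 5, 15, 23, 28, 43, 55, 65, 67, 69, 71, 82, 90, 97, 104, 112, 120, 128, 135, 146, 161]

Fragment lengths:
  3→5: 2 bp
  5→15: 10 bp
  15→23: 8 bp
  23→28: 5 bp
  28→43: 15 bp
  43→55: 12 bp
  55→65: 10 bp
  65→67: 2 bp
  67→69: 2 bp
  69→71: 2 bp
  71→82: 11 bp
  82→90: 8 bp
  90→97: 7 bp
  97→104: 7 bp
  104→112: 8 bp
  112→120: 8 bp
  120→128: 8 bp
  128→135: 7 bp
  135→146: 11 bp
  146→161: 15 bp
  161→3 (wrap): 168-161+3 = 10 bp

[2,2,2,2,5,7,7,7,8,8,8,8,8,10,10,10,11,11,12,15,15]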